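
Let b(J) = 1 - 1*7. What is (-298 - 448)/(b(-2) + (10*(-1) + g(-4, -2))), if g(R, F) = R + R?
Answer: 373/12 ≈ 31.083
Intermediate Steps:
g(R, F) = 2*R
b(J) = -6 (b(J) = 1 - 7 = -6)
(-298 - 448)/(b(-2) + (10*(-1) + g(-4, -2))) = (-298 - 448)/(-6 + (10*(-1) + 2*(-4))) = -746/(-6 + (-10 - 8)) = -746/(-6 - 18) = -746/(-24) = -746*(-1/24) = 373/12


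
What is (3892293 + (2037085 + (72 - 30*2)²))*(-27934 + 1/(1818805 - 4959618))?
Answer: -520229401579166046/3140813 ≈ -1.6564e+11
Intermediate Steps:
(3892293 + (2037085 + (72 - 30*2)²))*(-27934 + 1/(1818805 - 4959618)) = (3892293 + (2037085 + (72 - 60)²))*(-27934 + 1/(-3140813)) = (3892293 + (2037085 + 12²))*(-27934 - 1/3140813) = (3892293 + (2037085 + 144))*(-87735470343/3140813) = (3892293 + 2037229)*(-87735470343/3140813) = 5929522*(-87735470343/3140813) = -520229401579166046/3140813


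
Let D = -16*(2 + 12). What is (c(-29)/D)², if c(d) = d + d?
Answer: 841/12544 ≈ 0.067044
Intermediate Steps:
c(d) = 2*d
D = -224 (D = -16*14 = -224)
(c(-29)/D)² = ((2*(-29))/(-224))² = (-58*(-1/224))² = (29/112)² = 841/12544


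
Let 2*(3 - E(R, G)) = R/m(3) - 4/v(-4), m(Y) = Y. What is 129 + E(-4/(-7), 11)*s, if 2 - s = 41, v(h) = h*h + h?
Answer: 129/14 ≈ 9.2143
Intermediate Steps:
v(h) = h + h**2 (v(h) = h**2 + h = h + h**2)
s = -39 (s = 2 - 1*41 = 2 - 41 = -39)
E(R, G) = 19/6 - R/6 (E(R, G) = 3 - (R/3 - 4*(-1/(4*(1 - 4))))/2 = 3 - (R*(1/3) - 4/((-4*(-3))))/2 = 3 - (R/3 - 4/12)/2 = 3 - (R/3 - 4*1/12)/2 = 3 - (R/3 - 1/3)/2 = 3 - (-1/3 + R/3)/2 = 3 + (1/6 - R/6) = 19/6 - R/6)
129 + E(-4/(-7), 11)*s = 129 + (19/6 - (-2)/(3*(-7)))*(-39) = 129 + (19/6 - (-2)*(-1)/(3*7))*(-39) = 129 + (19/6 - 1/6*4/7)*(-39) = 129 + (19/6 - 2/21)*(-39) = 129 + (43/14)*(-39) = 129 - 1677/14 = 129/14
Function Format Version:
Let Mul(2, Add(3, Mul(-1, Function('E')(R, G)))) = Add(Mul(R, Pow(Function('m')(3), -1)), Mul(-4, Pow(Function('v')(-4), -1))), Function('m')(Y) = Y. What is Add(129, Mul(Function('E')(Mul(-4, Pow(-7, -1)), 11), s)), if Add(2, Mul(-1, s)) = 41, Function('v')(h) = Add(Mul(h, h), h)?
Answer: Rational(129, 14) ≈ 9.2143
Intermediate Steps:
Function('v')(h) = Add(h, Pow(h, 2)) (Function('v')(h) = Add(Pow(h, 2), h) = Add(h, Pow(h, 2)))
s = -39 (s = Add(2, Mul(-1, 41)) = Add(2, -41) = -39)
Function('E')(R, G) = Add(Rational(19, 6), Mul(Rational(-1, 6), R)) (Function('E')(R, G) = Add(3, Mul(Rational(-1, 2), Add(Mul(R, Pow(3, -1)), Mul(-4, Pow(Mul(-4, Add(1, -4)), -1))))) = Add(3, Mul(Rational(-1, 2), Add(Mul(R, Rational(1, 3)), Mul(-4, Pow(Mul(-4, -3), -1))))) = Add(3, Mul(Rational(-1, 2), Add(Mul(Rational(1, 3), R), Mul(-4, Pow(12, -1))))) = Add(3, Mul(Rational(-1, 2), Add(Mul(Rational(1, 3), R), Mul(-4, Rational(1, 12))))) = Add(3, Mul(Rational(-1, 2), Add(Mul(Rational(1, 3), R), Rational(-1, 3)))) = Add(3, Mul(Rational(-1, 2), Add(Rational(-1, 3), Mul(Rational(1, 3), R)))) = Add(3, Add(Rational(1, 6), Mul(Rational(-1, 6), R))) = Add(Rational(19, 6), Mul(Rational(-1, 6), R)))
Add(129, Mul(Function('E')(Mul(-4, Pow(-7, -1)), 11), s)) = Add(129, Mul(Add(Rational(19, 6), Mul(Rational(-1, 6), Mul(-4, Pow(-7, -1)))), -39)) = Add(129, Mul(Add(Rational(19, 6), Mul(Rational(-1, 6), Mul(-4, Rational(-1, 7)))), -39)) = Add(129, Mul(Add(Rational(19, 6), Mul(Rational(-1, 6), Rational(4, 7))), -39)) = Add(129, Mul(Add(Rational(19, 6), Rational(-2, 21)), -39)) = Add(129, Mul(Rational(43, 14), -39)) = Add(129, Rational(-1677, 14)) = Rational(129, 14)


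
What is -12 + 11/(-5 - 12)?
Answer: -215/17 ≈ -12.647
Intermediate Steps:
-12 + 11/(-5 - 12) = -12 + 11/(-17) = -12 - 1/17*11 = -12 - 11/17 = -215/17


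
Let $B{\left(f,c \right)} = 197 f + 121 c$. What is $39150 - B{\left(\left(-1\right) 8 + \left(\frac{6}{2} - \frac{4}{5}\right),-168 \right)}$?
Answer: $\frac{303103}{5} \approx 60621.0$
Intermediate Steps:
$B{\left(f,c \right)} = 121 c + 197 f$
$39150 - B{\left(\left(-1\right) 8 + \left(\frac{6}{2} - \frac{4}{5}\right),-168 \right)} = 39150 - \left(121 \left(-168\right) + 197 \left(\left(-1\right) 8 + \left(\frac{6}{2} - \frac{4}{5}\right)\right)\right) = 39150 - \left(-20328 + 197 \left(-8 + \left(6 \cdot \frac{1}{2} - \frac{4}{5}\right)\right)\right) = 39150 - \left(-20328 + 197 \left(-8 + \left(3 - \frac{4}{5}\right)\right)\right) = 39150 - \left(-20328 + 197 \left(-8 + \frac{11}{5}\right)\right) = 39150 - \left(-20328 + 197 \left(- \frac{29}{5}\right)\right) = 39150 - \left(-20328 - \frac{5713}{5}\right) = 39150 - - \frac{107353}{5} = 39150 + \frac{107353}{5} = \frac{303103}{5}$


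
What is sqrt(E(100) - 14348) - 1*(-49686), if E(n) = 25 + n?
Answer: 49686 + I*sqrt(14223) ≈ 49686.0 + 119.26*I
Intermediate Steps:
sqrt(E(100) - 14348) - 1*(-49686) = sqrt((25 + 100) - 14348) - 1*(-49686) = sqrt(125 - 14348) + 49686 = sqrt(-14223) + 49686 = I*sqrt(14223) + 49686 = 49686 + I*sqrt(14223)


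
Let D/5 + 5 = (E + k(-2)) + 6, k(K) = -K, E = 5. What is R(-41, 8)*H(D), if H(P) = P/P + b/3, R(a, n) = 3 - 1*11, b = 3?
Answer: -16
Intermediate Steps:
R(a, n) = -8 (R(a, n) = 3 - 11 = -8)
D = 40 (D = -25 + 5*((5 - 1*(-2)) + 6) = -25 + 5*((5 + 2) + 6) = -25 + 5*(7 + 6) = -25 + 5*13 = -25 + 65 = 40)
H(P) = 2 (H(P) = P/P + 3/3 = 1 + 3*(⅓) = 1 + 1 = 2)
R(-41, 8)*H(D) = -8*2 = -16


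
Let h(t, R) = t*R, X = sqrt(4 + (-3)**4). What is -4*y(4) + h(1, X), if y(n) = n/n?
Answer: -4 + sqrt(85) ≈ 5.2195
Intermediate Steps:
y(n) = 1
X = sqrt(85) (X = sqrt(4 + 81) = sqrt(85) ≈ 9.2195)
h(t, R) = R*t
-4*y(4) + h(1, X) = -4*1 + sqrt(85)*1 = -4 + sqrt(85)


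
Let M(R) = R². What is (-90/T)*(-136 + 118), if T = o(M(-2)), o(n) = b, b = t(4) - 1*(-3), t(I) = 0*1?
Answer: 540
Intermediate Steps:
t(I) = 0
b = 3 (b = 0 - 1*(-3) = 0 + 3 = 3)
o(n) = 3
T = 3
(-90/T)*(-136 + 118) = (-90/3)*(-136 + 118) = -90*⅓*(-18) = -30*(-18) = 540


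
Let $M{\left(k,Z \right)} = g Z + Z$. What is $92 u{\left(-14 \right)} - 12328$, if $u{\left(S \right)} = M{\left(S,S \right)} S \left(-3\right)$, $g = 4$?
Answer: $-282808$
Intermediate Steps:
$M{\left(k,Z \right)} = 5 Z$ ($M{\left(k,Z \right)} = 4 Z + Z = 5 Z$)
$u{\left(S \right)} = - 15 S^{2}$ ($u{\left(S \right)} = 5 S S \left(-3\right) = 5 S^{2} \left(-3\right) = - 15 S^{2}$)
$92 u{\left(-14 \right)} - 12328 = 92 \left(- 15 \left(-14\right)^{2}\right) - 12328 = 92 \left(\left(-15\right) 196\right) - 12328 = 92 \left(-2940\right) - 12328 = -270480 - 12328 = -282808$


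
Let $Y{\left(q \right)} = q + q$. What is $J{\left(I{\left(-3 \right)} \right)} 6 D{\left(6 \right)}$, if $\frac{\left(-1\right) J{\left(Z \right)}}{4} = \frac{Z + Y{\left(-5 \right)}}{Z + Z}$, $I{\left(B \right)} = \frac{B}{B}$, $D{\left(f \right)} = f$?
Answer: $648$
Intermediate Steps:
$Y{\left(q \right)} = 2 q$
$I{\left(B \right)} = 1$
$J{\left(Z \right)} = - \frac{2 \left(-10 + Z\right)}{Z}$ ($J{\left(Z \right)} = - 4 \frac{Z + 2 \left(-5\right)}{Z + Z} = - 4 \frac{Z - 10}{2 Z} = - 4 \left(-10 + Z\right) \frac{1}{2 Z} = - 4 \frac{-10 + Z}{2 Z} = - \frac{2 \left(-10 + Z\right)}{Z}$)
$J{\left(I{\left(-3 \right)} \right)} 6 D{\left(6 \right)} = \left(-2 + \frac{20}{1}\right) 6 \cdot 6 = \left(-2 + 20 \cdot 1\right) 6 \cdot 6 = \left(-2 + 20\right) 6 \cdot 6 = 18 \cdot 6 \cdot 6 = 108 \cdot 6 = 648$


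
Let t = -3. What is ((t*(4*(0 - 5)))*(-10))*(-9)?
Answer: 5400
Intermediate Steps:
((t*(4*(0 - 5)))*(-10))*(-9) = (-12*(0 - 5)*(-10))*(-9) = (-12*(-5)*(-10))*(-9) = (-3*(-20)*(-10))*(-9) = (60*(-10))*(-9) = -600*(-9) = 5400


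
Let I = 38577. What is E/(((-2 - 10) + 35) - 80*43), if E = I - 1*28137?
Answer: -3480/1139 ≈ -3.0553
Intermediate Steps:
E = 10440 (E = 38577 - 1*28137 = 38577 - 28137 = 10440)
E/(((-2 - 10) + 35) - 80*43) = 10440/(((-2 - 10) + 35) - 80*43) = 10440/((-12 + 35) - 3440) = 10440/(23 - 3440) = 10440/(-3417) = 10440*(-1/3417) = -3480/1139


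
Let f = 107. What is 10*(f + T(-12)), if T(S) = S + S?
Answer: 830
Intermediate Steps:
T(S) = 2*S
10*(f + T(-12)) = 10*(107 + 2*(-12)) = 10*(107 - 24) = 10*83 = 830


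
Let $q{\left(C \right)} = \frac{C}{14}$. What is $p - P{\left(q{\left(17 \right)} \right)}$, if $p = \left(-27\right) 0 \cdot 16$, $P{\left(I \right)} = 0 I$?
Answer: $0$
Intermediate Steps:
$q{\left(C \right)} = \frac{C}{14}$ ($q{\left(C \right)} = C \frac{1}{14} = \frac{C}{14}$)
$P{\left(I \right)} = 0$
$p = 0$ ($p = 0 \cdot 16 = 0$)
$p - P{\left(q{\left(17 \right)} \right)} = 0 - 0 = 0 + 0 = 0$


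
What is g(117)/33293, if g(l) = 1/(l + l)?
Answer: 1/7790562 ≈ 1.2836e-7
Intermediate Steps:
g(l) = 1/(2*l)
g(117)/33293 = ((1/2)/117)/33293 = ((1/2)*(1/117))*(1/33293) = (1/234)*(1/33293) = 1/7790562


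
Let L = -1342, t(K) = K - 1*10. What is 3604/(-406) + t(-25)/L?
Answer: -2411179/272426 ≈ -8.8508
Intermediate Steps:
t(K) = -10 + K (t(K) = K - 10 = -10 + K)
3604/(-406) + t(-25)/L = 3604/(-406) + (-10 - 25)/(-1342) = 3604*(-1/406) - 35*(-1/1342) = -1802/203 + 35/1342 = -2411179/272426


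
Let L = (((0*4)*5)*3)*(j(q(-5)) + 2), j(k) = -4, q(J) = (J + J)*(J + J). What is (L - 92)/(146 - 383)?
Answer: 92/237 ≈ 0.38819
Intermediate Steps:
q(J) = 4*J**2 (q(J) = (2*J)*(2*J) = 4*J**2)
L = 0 (L = (((0*4)*5)*3)*(-4 + 2) = ((0*5)*3)*(-2) = (0*3)*(-2) = 0*(-2) = 0)
(L - 92)/(146 - 383) = (0 - 92)/(146 - 383) = -92/(-237) = -92*(-1/237) = 92/237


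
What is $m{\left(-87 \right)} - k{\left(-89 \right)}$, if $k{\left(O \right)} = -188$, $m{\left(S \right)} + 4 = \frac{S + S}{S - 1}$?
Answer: $\frac{8183}{44} \approx 185.98$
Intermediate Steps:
$m{\left(S \right)} = -4 + \frac{2 S}{-1 + S}$ ($m{\left(S \right)} = -4 + \frac{S + S}{S - 1} = -4 + \frac{2 S}{-1 + S}$)
$m{\left(-87 \right)} - k{\left(-89 \right)} = \frac{2 \left(2 - -87\right)}{-1 - 87} - -188 = \frac{2 \left(2 + 87\right)}{-88} + 188 = 2 \left(- \frac{1}{88}\right) 89 + 188 = - \frac{89}{44} + 188 = \frac{8183}{44}$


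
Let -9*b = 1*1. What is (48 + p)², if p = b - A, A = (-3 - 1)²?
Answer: 82369/81 ≈ 1016.9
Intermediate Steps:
A = 16 (A = (-4)² = 16)
b = -⅑ (b = -1/9 = -⅑*1 = -⅑ ≈ -0.11111)
p = -145/9 (p = -⅑ - 1*16 = -⅑ - 16 = -145/9 ≈ -16.111)
(48 + p)² = (48 - 145/9)² = (287/9)² = 82369/81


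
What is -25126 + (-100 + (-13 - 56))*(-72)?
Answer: -12958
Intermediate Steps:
-25126 + (-100 + (-13 - 56))*(-72) = -25126 + (-100 - 69)*(-72) = -25126 - 169*(-72) = -25126 + 12168 = -12958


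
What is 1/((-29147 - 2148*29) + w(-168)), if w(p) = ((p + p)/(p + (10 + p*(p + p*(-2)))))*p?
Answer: -14191/1297639073 ≈ -1.0936e-5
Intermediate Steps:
w(p) = 2*p²/(10 + p - p²) (w(p) = ((2*p)/(p + (10 + p*(p - 2*p))))*p = ((2*p)/(p + (10 + p*(-p))))*p = ((2*p)/(p + (10 - p²)))*p = ((2*p)/(10 + p - p²))*p = (2*p/(10 + p - p²))*p = 2*p²/(10 + p - p²))
1/((-29147 - 2148*29) + w(-168)) = 1/((-29147 - 2148*29) + 2*(-168)²/(10 - 168 - 1*(-168)²)) = 1/((-29147 - 1*62292) + 2*28224/(10 - 168 - 1*28224)) = 1/((-29147 - 62292) + 2*28224/(10 - 168 - 28224)) = 1/(-91439 + 2*28224/(-28382)) = 1/(-91439 + 2*28224*(-1/28382)) = 1/(-91439 - 28224/14191) = 1/(-1297639073/14191) = -14191/1297639073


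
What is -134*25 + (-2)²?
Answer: -3346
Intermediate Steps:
-134*25 + (-2)² = -3350 + 4 = -3346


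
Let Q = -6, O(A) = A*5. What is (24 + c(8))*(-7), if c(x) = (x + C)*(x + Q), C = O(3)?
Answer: -490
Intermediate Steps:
O(A) = 5*A
C = 15 (C = 5*3 = 15)
c(x) = (-6 + x)*(15 + x) (c(x) = (x + 15)*(x - 6) = (15 + x)*(-6 + x) = (-6 + x)*(15 + x))
(24 + c(8))*(-7) = (24 + (-90 + 8² + 9*8))*(-7) = (24 + (-90 + 64 + 72))*(-7) = (24 + 46)*(-7) = 70*(-7) = -490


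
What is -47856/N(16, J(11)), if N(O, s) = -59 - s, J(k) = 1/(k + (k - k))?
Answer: 263208/325 ≈ 809.87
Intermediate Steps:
J(k) = 1/k (J(k) = 1/(k + 0) = 1/k)
-47856/N(16, J(11)) = -47856/(-59 - 1/11) = -47856/(-650/11) = -47856*(-11/650) = 263208/325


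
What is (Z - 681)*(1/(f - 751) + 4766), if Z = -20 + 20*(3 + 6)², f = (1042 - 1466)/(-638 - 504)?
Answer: 1877287179237/428609 ≈ 4.3800e+6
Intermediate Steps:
f = 212/571 (f = -424/(-1142) = -424*(-1/1142) = 212/571 ≈ 0.37128)
Z = 1600 (Z = -20 + 20*9² = -20 + 20*81 = -20 + 1620 = 1600)
(Z - 681)*(1/(f - 751) + 4766) = (1600 - 681)*(1/(212/571 - 751) + 4766) = 919*(1/(-428609/571) + 4766) = 919*(-571/428609 + 4766) = 919*(2042749923/428609) = 1877287179237/428609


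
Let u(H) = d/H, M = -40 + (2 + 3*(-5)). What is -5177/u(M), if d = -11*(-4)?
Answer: 274381/44 ≈ 6235.9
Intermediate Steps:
M = -53 (M = -40 + (2 - 15) = -40 - 13 = -53)
d = 44
u(H) = 44/H
-5177/u(M) = -5177/(44/(-53)) = -5177/(44*(-1/53)) = -5177/(-44/53) = -5177*(-53/44) = 274381/44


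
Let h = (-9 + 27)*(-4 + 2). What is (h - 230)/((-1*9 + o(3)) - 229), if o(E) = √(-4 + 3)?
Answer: 63308/56645 + 266*I/56645 ≈ 1.1176 + 0.0046959*I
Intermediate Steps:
o(E) = I (o(E) = √(-1) = I)
h = -36 (h = 18*(-2) = -36)
(h - 230)/((-1*9 + o(3)) - 229) = (-36 - 230)/((-1*9 + I) - 229) = -266/((-9 + I) - 229) = -266*(-238 - I)/56645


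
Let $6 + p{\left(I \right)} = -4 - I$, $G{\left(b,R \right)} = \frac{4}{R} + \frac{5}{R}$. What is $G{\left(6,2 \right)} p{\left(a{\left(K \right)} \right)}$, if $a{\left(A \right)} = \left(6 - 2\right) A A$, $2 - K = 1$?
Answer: $-63$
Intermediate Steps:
$K = 1$ ($K = 2 - 1 = 1$)
$G{\left(b,R \right)} = \frac{9}{R}$
$a{\left(A \right)} = 4 A^{2}$ ($a{\left(A \right)} = 4 A A = 4 A^{2}$)
$p{\left(I \right)} = -10 - I$ ($p{\left(I \right)} = -6 - \left(4 + I\right) = -10 - I$)
$G{\left(6,2 \right)} p{\left(a{\left(K \right)} \right)} = \frac{9}{2} \left(-10 - 4 \cdot 1^{2}\right) = 9 \cdot \frac{1}{2} \left(-10 - 4 \cdot 1\right) = \frac{9 \left(-10 - 4\right)}{2} = \frac{9}{2} \left(-14\right) = -63$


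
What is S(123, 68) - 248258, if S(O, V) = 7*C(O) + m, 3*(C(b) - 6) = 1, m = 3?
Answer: -744632/3 ≈ -2.4821e+5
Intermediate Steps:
C(b) = 19/3 (C(b) = 6 + (⅓)*1 = 6 + ⅓ = 19/3)
S(O, V) = 142/3 (S(O, V) = 7*(19/3) + 3 = 133/3 + 3 = 142/3)
S(123, 68) - 248258 = 142/3 - 248258 = -744632/3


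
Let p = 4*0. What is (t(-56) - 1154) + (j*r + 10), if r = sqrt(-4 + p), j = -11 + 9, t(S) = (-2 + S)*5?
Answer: -1434 - 4*I ≈ -1434.0 - 4.0*I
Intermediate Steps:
p = 0
t(S) = -10 + 5*S
j = -2
r = 2*I (r = sqrt(-4 + 0) = sqrt(-4) = 2*I ≈ 2.0*I)
(t(-56) - 1154) + (j*r + 10) = ((-10 + 5*(-56)) - 1154) + (-4*I + 10) = ((-10 - 280) - 1154) + (-4*I + 10) = (-290 - 1154) + (10 - 4*I) = -1444 + (10 - 4*I) = -1434 - 4*I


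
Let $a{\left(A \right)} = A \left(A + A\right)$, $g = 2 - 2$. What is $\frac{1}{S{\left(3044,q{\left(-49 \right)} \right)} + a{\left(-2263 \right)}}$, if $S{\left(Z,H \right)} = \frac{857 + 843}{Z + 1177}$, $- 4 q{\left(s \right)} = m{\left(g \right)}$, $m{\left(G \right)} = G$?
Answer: $\frac{4221}{43232910398} \approx 9.7634 \cdot 10^{-8}$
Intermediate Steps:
$g = 0$
$q{\left(s \right)} = 0$ ($q{\left(s \right)} = \left(- \frac{1}{4}\right) 0 = 0$)
$a{\left(A \right)} = 2 A^{2}$ ($a{\left(A \right)} = A 2 A = 2 A^{2}$)
$S{\left(Z,H \right)} = \frac{1700}{1177 + Z}$
$\frac{1}{S{\left(3044,q{\left(-49 \right)} \right)} + a{\left(-2263 \right)}} = \frac{1}{\frac{1700}{1177 + 3044} + 2 \left(-2263\right)^{2}} = \frac{1}{\frac{1700}{4221} + 2 \cdot 5121169} = \frac{1}{1700 \cdot \frac{1}{4221} + 10242338} = \frac{1}{\frac{1700}{4221} + 10242338} = \frac{1}{\frac{43232910398}{4221}} = \frac{4221}{43232910398}$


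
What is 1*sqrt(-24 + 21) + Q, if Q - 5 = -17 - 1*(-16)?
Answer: 4 + I*sqrt(3) ≈ 4.0 + 1.732*I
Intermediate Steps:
Q = 4 (Q = 5 + (-17 - 1*(-16)) = 5 + (-17 + 16) = 5 - 1 = 4)
1*sqrt(-24 + 21) + Q = 1*sqrt(-24 + 21) + 4 = 1*sqrt(-3) + 4 = 1*(I*sqrt(3)) + 4 = I*sqrt(3) + 4 = 4 + I*sqrt(3)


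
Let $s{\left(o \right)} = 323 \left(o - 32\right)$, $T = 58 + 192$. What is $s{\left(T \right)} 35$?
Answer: $2464490$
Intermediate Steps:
$T = 250$
$s{\left(o \right)} = -10336 + 323 o$ ($s{\left(o \right)} = 323 \left(-32 + o\right) = -10336 + 323 o$)
$s{\left(T \right)} 35 = \left(-10336 + 323 \cdot 250\right) 35 = \left(-10336 + 80750\right) 35 = 70414 \cdot 35 = 2464490$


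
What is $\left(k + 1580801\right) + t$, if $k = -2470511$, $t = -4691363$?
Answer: $-5581073$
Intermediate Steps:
$\left(k + 1580801\right) + t = \left(-2470511 + 1580801\right) - 4691363 = -889710 - 4691363 = -5581073$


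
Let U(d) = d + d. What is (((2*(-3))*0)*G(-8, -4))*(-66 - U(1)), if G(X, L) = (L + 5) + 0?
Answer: 0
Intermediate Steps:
U(d) = 2*d
G(X, L) = 5 + L (G(X, L) = (5 + L) + 0 = 5 + L)
(((2*(-3))*0)*G(-8, -4))*(-66 - U(1)) = (((2*(-3))*0)*(5 - 4))*(-66 - 2) = (-6*0*1)*(-66 - 1*2) = (0*1)*(-66 - 2) = 0*(-68) = 0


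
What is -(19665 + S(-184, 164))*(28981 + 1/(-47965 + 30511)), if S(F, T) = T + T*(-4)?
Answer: -3232787477843/5818 ≈ -5.5565e+8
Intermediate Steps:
S(F, T) = -3*T (S(F, T) = T - 4*T = -3*T)
-(19665 + S(-184, 164))*(28981 + 1/(-47965 + 30511)) = -(19665 - 3*164)*(28981 + 1/(-47965 + 30511)) = -(19665 - 492)*(28981 + 1/(-17454)) = -19173*(28981 - 1/17454) = -19173*505834373/17454 = -1*3232787477843/5818 = -3232787477843/5818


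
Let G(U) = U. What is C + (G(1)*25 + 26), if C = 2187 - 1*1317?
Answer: 921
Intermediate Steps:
C = 870 (C = 2187 - 1317 = 870)
C + (G(1)*25 + 26) = 870 + (1*25 + 26) = 870 + (25 + 26) = 870 + 51 = 921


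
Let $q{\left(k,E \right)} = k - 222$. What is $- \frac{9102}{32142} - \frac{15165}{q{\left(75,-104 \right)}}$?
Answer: $\frac{27005302}{262493} \approx 102.88$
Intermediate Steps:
$q{\left(k,E \right)} = -222 + k$
$- \frac{9102}{32142} - \frac{15165}{q{\left(75,-104 \right)}} = - \frac{9102}{32142} - \frac{15165}{-222 + 75} = \left(-9102\right) \frac{1}{32142} - \frac{15165}{-147} = - \frac{1517}{5357} - - \frac{5055}{49} = - \frac{1517}{5357} + \frac{5055}{49} = \frac{27005302}{262493}$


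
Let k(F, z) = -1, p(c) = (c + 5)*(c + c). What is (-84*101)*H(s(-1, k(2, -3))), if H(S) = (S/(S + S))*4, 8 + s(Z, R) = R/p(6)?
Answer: -16968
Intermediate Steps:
p(c) = 2*c*(5 + c) (p(c) = (5 + c)*(2*c) = 2*c*(5 + c))
s(Z, R) = -8 + R/132 (s(Z, R) = -8 + R/((2*6*(5 + 6))) = -8 + R/((2*6*11)) = -8 + R/132)
H(S) = 2 (H(S) = (S/((2*S)))*4 = (S*(1/(2*S)))*4 = (1/2)*4 = 2)
(-84*101)*H(s(-1, k(2, -3))) = -84*101*2 = -8484*2 = -16968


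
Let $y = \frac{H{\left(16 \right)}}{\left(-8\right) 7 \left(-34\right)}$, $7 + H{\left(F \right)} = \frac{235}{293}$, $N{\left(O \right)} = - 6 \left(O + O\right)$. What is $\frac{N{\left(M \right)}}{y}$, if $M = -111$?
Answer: $- \frac{92885688}{227} \approx -4.0919 \cdot 10^{5}$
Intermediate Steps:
$N{\left(O \right)} = - 12 O$ ($N{\left(O \right)} = - 6 \cdot 2 O = - 12 O$)
$H{\left(F \right)} = - \frac{1816}{293}$ ($H{\left(F \right)} = -7 + \frac{235}{293} = - \frac{1816}{293}$)
$y = - \frac{227}{69734}$ ($y = - \frac{1816}{293 \left(-8\right) 7 \left(-34\right)} = - \frac{1816}{293 \left(\left(-56\right) \left(-34\right)\right)} = - \frac{1816}{293 \cdot 1904} = \left(- \frac{1816}{293}\right) \frac{1}{1904} = - \frac{227}{69734} \approx -0.0032552$)
$\frac{N{\left(M \right)}}{y} = \frac{\left(-12\right) \left(-111\right)}{- \frac{227}{69734}} = 1332 \left(- \frac{69734}{227}\right) = - \frac{92885688}{227}$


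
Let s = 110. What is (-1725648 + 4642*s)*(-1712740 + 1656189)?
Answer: 68711048428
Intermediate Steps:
(-1725648 + 4642*s)*(-1712740 + 1656189) = (-1725648 + 4642*110)*(-1712740 + 1656189) = (-1725648 + 510620)*(-56551) = -1215028*(-56551) = 68711048428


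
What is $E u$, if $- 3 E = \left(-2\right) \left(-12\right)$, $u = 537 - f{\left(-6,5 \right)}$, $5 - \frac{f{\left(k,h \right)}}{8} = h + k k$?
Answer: $-6600$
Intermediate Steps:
$f{\left(k,h \right)} = 40 - 8 h - 8 k^{2}$ ($f{\left(k,h \right)} = 40 - 8 \left(h + k k\right) = 40 - 8 \left(h + k^{2}\right) = 40 - \left(8 h + 8 k^{2}\right) = 40 - 8 h - 8 k^{2}$)
$u = 825$ ($u = 537 - \left(40 - 40 - 8 \left(-6\right)^{2}\right) = 537 - \left(40 - 40 - 288\right) = 537 - -288 = 537 + 288 = 825$)
$E = -8$ ($E = - \frac{\left(-2\right) \left(-12\right)}{3} = \left(- \frac{1}{3}\right) 24 = -8$)
$E u = \left(-8\right) 825 = -6600$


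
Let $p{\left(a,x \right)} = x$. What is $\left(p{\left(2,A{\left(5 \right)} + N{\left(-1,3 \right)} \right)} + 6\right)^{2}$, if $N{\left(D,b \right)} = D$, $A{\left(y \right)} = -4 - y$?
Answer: $16$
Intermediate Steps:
$\left(p{\left(2,A{\left(5 \right)} + N{\left(-1,3 \right)} \right)} + 6\right)^{2} = \left(\left(\left(-4 - 5\right) - 1\right) + 6\right)^{2} = \left(\left(-9 - 1\right) + 6\right)^{2} = \left(-10 + 6\right)^{2} = \left(-4\right)^{2} = 16$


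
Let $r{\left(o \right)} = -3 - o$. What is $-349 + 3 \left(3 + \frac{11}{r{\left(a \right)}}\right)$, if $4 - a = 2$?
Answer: $- \frac{1733}{5} \approx -346.6$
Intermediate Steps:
$a = 2$ ($a = 4 - 2 = 2$)
$-349 + 3 \left(3 + \frac{11}{r{\left(a \right)}}\right) = -349 + 3 \left(3 + \frac{11}{-3 - 2}\right) = -349 + 3 \left(3 + \frac{11}{-5}\right) = -349 + 3 \left(3 + 11 \left(- \frac{1}{5}\right)\right) = -349 + 3 \left(3 - \frac{11}{5}\right) = -349 + 3 \cdot \frac{4}{5} = -349 + \frac{12}{5} = - \frac{1733}{5}$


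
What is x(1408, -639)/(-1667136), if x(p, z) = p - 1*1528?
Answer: 5/69464 ≈ 7.1980e-5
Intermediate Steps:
x(p, z) = -1528 + p (x(p, z) = p - 1528 = -1528 + p)
x(1408, -639)/(-1667136) = (-1528 + 1408)/(-1667136) = -120*(-1/1667136) = 5/69464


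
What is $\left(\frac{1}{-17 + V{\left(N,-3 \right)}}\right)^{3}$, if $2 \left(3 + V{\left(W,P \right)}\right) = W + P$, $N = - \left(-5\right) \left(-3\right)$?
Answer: $- \frac{1}{24389} \approx -4.1002 \cdot 10^{-5}$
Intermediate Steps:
$N = -15$ ($N = \left(-1\right) 15 = -15$)
$V{\left(W,P \right)} = -3 + \frac{P}{2} + \frac{W}{2}$ ($V{\left(W,P \right)} = -3 + \frac{W + P}{2} = -3 + \frac{P + W}{2} = -3 + \left(\frac{P}{2} + \frac{W}{2}\right) = -3 + \frac{P}{2} + \frac{W}{2}$)
$\left(\frac{1}{-17 + V{\left(N,-3 \right)}}\right)^{3} = \left(\frac{1}{-17 + \left(-3 + \frac{1}{2} \left(-3\right) + \frac{1}{2} \left(-15\right)\right)}\right)^{3} = \left(\frac{1}{-17 - 12}\right)^{3} = \left(\frac{1}{-29}\right)^{3} = \left(- \frac{1}{29}\right)^{3} = - \frac{1}{24389}$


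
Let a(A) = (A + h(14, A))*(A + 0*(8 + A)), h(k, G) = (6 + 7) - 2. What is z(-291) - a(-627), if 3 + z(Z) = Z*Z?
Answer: -301554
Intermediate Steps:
h(k, G) = 11 (h(k, G) = 13 - 2 = 11)
z(Z) = -3 + Z**2 (z(Z) = -3 + Z*Z = -3 + Z**2)
a(A) = A*(11 + A) (a(A) = (A + 11)*(A + 0*(8 + A)) = (11 + A)*(A + 0) = (11 + A)*A = A*(11 + A))
z(-291) - a(-627) = (-3 + (-291)**2) - (-627)*(11 - 627) = (-3 + 84681) - (-627)*(-616) = 84678 - 1*386232 = 84678 - 386232 = -301554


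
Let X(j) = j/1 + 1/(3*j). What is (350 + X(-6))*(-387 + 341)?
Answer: -142393/9 ≈ -15821.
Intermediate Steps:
X(j) = j + 1/(3*j) (X(j) = j*1 + 1/(3*j) = j + 1/(3*j))
(350 + X(-6))*(-387 + 341) = (350 + (-6 + (⅓)/(-6)))*(-387 + 341) = (350 + (-6 + (⅓)*(-⅙)))*(-46) = (350 + (-6 - 1/18))*(-46) = (350 - 109/18)*(-46) = (6191/18)*(-46) = -142393/9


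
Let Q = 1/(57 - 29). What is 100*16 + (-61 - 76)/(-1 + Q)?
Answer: 47036/27 ≈ 1742.1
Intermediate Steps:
Q = 1/28 ≈ 0.035714
100*16 + (-61 - 76)/(-1 + Q) = 100*16 + (-61 - 76)/(-1 + 1/28) = 1600 - 137/(-27/28) = 1600 - 137*(-28/27) = 1600 + 3836/27 = 47036/27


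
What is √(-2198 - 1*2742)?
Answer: 2*I*√1235 ≈ 70.285*I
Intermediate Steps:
√(-2198 - 1*2742) = √(-2198 - 2742) = √(-4940) = 2*I*√1235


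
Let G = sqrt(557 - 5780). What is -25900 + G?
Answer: -25900 + I*sqrt(5223) ≈ -25900.0 + 72.27*I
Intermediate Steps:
G = I*sqrt(5223) (G = sqrt(-5223) = I*sqrt(5223) ≈ 72.27*I)
-25900 + G = -25900 + I*sqrt(5223)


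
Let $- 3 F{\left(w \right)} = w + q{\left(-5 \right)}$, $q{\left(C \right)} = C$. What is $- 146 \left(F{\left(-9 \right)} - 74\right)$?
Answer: $\frac{30368}{3} \approx 10123.0$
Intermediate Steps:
$F{\left(w \right)} = \frac{5}{3} - \frac{w}{3}$ ($F{\left(w \right)} = - \frac{w - 5}{3} = - \frac{-5 + w}{3} = \frac{5}{3} - \frac{w}{3}$)
$- 146 \left(F{\left(-9 \right)} - 74\right) = - 146 \left(\left(\frac{5}{3} - -3\right) - 74\right) = - 146 \left(\left(\frac{5}{3} + 3\right) - 74\right) = - 146 \left(\frac{14}{3} - 74\right) = \left(-146\right) \left(- \frac{208}{3}\right) = \frac{30368}{3}$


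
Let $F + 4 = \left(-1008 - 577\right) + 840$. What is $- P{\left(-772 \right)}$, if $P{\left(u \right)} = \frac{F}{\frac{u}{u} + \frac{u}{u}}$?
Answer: $\frac{749}{2} \approx 374.5$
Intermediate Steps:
$F = -749$ ($F = -4 + \left(\left(-1008 - 577\right) + 840\right) = -4 + \left(-1585 + 840\right) = -4 - 745 = -749$)
$P{\left(u \right)} = - \frac{749}{2}$ ($P{\left(u \right)} = - \frac{749}{\frac{u}{u} + \frac{u}{u}} = - \frac{749}{1 + 1} = - \frac{749}{2}$)
$- P{\left(-772 \right)} = \left(-1\right) \left(- \frac{749}{2}\right) = \frac{749}{2}$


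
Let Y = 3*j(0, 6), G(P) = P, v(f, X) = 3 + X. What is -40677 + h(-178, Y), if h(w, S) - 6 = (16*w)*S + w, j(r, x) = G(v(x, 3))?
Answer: -92113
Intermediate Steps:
j(r, x) = 6 (j(r, x) = 3 + 3 = 6)
Y = 18 (Y = 3*6 = 18)
h(w, S) = 6 + w + 16*S*w (h(w, S) = 6 + ((16*w)*S + w) = 6 + (16*S*w + w) = 6 + (w + 16*S*w) = 6 + w + 16*S*w)
-40677 + h(-178, Y) = -40677 + (6 - 178 + 16*18*(-178)) = -40677 + (6 - 178 - 51264) = -40677 - 51436 = -92113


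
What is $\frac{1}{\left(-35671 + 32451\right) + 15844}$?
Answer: $\frac{1}{12624} \approx 7.9214 \cdot 10^{-5}$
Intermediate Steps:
$\frac{1}{\left(-35671 + 32451\right) + 15844} = \frac{1}{-3220 + 15844} = \frac{1}{12624}$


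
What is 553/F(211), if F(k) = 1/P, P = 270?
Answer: 149310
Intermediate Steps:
F(k) = 1/270
553/F(211) = 553/(1/270) = 553*270 = 149310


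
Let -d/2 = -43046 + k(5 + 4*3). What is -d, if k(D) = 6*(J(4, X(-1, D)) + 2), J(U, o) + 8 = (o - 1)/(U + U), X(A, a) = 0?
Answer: -172331/2 ≈ -86166.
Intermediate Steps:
J(U, o) = -8 + (-1 + o)/(2*U) (J(U, o) = -8 + (o - 1)/(U + U) = -8 + (-1 + o)/((2*U)) = -8 + (-1 + o)*(1/(2*U)) = -8 + (-1 + o)/(2*U))
k(D) = -147/4 (k(D) = 6*((½)*(-1 + 0 - 16*4)/4 + 2) = 6*((½)*(¼)*(-1 + 0 - 64) + 2) = 6*((½)*(¼)*(-65) + 2) = 6*(-65/8 + 2) = 6*(-49/8) = -147/4)
d = 172331/2 (d = -2*(-43046 - 147/4) = -2*(-172331/4) = 172331/2 ≈ 86166.)
-d = -1*172331/2 = -172331/2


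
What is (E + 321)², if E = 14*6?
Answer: 164025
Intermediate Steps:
E = 84
(E + 321)² = (84 + 321)² = 405² = 164025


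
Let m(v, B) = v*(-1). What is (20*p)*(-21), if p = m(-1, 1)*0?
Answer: 0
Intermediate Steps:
m(v, B) = -v
p = 0 (p = -1*(-1)*0 = 1*0 = 0)
(20*p)*(-21) = (20*0)*(-21) = 0*(-21) = 0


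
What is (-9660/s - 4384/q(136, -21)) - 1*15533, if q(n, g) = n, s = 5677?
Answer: -214621359/13787 ≈ -15567.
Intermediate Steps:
(-9660/s - 4384/q(136, -21)) - 1*15533 = (-9660/5677 - 4384/136) - 1*15533 = (-9660*1/5677 - 4384*1/136) - 15533 = (-1380/811 - 548/17) - 15533 = -467888/13787 - 15533 = -214621359/13787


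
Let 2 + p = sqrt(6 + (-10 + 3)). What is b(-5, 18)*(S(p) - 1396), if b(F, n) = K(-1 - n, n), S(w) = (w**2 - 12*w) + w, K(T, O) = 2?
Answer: -2742 - 30*I ≈ -2742.0 - 30.0*I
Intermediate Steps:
p = -2 + I (p = -2 + sqrt(6 + (-10 + 3)) = -2 + sqrt(6 - 7) = -2 + sqrt(-1) = -2 + I ≈ -2.0 + 1.0*I)
S(w) = w**2 - 11*w
b(F, n) = 2
b(-5, 18)*(S(p) - 1396) = 2*((-2 + I)*(-11 + (-2 + I)) - 1396) = 2*((-2 + I)*(-13 + I) - 1396) = 2*((-13 + I)*(-2 + I) - 1396) = 2*(-1396 + (-13 + I)*(-2 + I)) = -2792 + 2*(-13 + I)*(-2 + I)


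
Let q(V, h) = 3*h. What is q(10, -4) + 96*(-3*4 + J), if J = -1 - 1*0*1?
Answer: -1260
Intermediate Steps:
J = -1 (J = -1 + 0*1 = -1 + 0 = -1)
q(10, -4) + 96*(-3*4 + J) = 3*(-4) + 96*(-3*4 - 1) = -12 + 96*(-12 - 1) = -12 + 96*(-13) = -12 - 1248 = -1260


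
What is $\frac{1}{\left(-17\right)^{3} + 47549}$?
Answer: $\frac{1}{42636} \approx 2.3454 \cdot 10^{-5}$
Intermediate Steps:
$\frac{1}{\left(-17\right)^{3} + 47549} = \frac{1}{-4913 + 47549} = \frac{1}{42636}$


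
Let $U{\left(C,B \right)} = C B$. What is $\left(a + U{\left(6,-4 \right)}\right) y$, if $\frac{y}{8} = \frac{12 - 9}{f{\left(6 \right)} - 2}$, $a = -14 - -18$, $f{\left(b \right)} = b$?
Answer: $-120$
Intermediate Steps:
$a = 4$ ($a = -14 + 18 = 4$)
$U{\left(C,B \right)} = B C$
$y = 6$ ($y = 8 \frac{12 - 9}{6 - 2} = 8 \cdot \frac{3}{4} = 6$)
$\left(a + U{\left(6,-4 \right)}\right) y = \left(4 - 24\right) 6 = \left(-20\right) 6 = -120$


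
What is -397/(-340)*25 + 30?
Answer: 4025/68 ≈ 59.191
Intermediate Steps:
-397/(-340)*25 + 30 = -397*(-1/340)*25 + 30 = (397/340)*25 + 30 = 1985/68 + 30 = 4025/68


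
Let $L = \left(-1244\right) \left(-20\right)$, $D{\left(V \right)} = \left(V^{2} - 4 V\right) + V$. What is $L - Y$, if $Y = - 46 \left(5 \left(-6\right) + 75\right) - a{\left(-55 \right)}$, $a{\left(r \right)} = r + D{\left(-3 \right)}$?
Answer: $26913$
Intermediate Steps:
$D{\left(V \right)} = V^{2} - 3 V$
$a{\left(r \right)} = 18 + r$ ($a{\left(r \right)} = r - 3 \left(-3 - 3\right) = r - -18 = r + 18 = 18 + r$)
$L = 24880$
$Y = -2033$ ($Y = - 46 \left(5 \left(-6\right) + 75\right) - \left(18 - 55\right) = - 46 \left(-30 + 75\right) - -37 = \left(-46\right) 45 + 37 = -2070 + 37 = -2033$)
$L - Y = 24880 - -2033 = 24880 + 2033 = 26913$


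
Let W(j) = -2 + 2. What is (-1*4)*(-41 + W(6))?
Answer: 164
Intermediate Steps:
W(j) = 0
(-1*4)*(-41 + W(6)) = (-1*4)*(-41 + 0) = -4*(-41) = 164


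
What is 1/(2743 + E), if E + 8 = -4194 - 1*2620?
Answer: -1/4079 ≈ -0.00024516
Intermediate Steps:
E = -6822 (E = -8 + (-4194 - 1*2620) = -8 + (-4194 - 2620) = -8 - 6814 = -6822)
1/(2743 + E) = 1/(2743 - 6822) = 1/(-4079) = -1/4079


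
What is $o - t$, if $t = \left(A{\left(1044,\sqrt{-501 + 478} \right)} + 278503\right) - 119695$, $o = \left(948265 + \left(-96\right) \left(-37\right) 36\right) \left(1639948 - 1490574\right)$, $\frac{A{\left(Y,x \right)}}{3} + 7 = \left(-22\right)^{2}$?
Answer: $160746727999$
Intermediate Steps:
$A{\left(Y,x \right)} = 1431$ ($A{\left(Y,x \right)} = -21 + 3 \left(-22\right)^{2} = -21 + 3 \cdot 484 = -21 + 1452 = 1431$)
$o = 160746888238$ ($o = \left(948265 + 3552 \cdot 36\right) 149374 = \left(948265 + 127872\right) 149374 = 1076137 \cdot 149374 = 160746888238$)
$t = 160239$ ($t = \left(1431 + 278503\right) - 119695 = 279934 - 119695 = 160239$)
$o - t = 160746888238 - 160239 = 160746727999$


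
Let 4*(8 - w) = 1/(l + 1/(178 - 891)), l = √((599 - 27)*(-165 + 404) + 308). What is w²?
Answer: 4968218049568079619413065/77628406520879355702544 - 3399387217426954581*√3806/19407101630219838925636 ≈ 63.989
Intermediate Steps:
l = 6*√3806 (l = √(572*239 + 308) = √(136708 + 308) = √137016 = 6*√3806 ≈ 370.16)
w = 8 - 1/(4*(-1/713 + 6*√3806)) (w = 8 - 1/(4*(6*√3806 + 1/(178 - 891))) = 8 - 1/(4*(6*√3806 + 1/(-713))) = 8 - 1/(4*(6*√3806 - 1/713)) = 8 - 1/(4*(-1/713 + 6*√3806)) ≈ 7.9993)
w² = (2228949980183/278618747612 - 1525107*√3806/139309373806)²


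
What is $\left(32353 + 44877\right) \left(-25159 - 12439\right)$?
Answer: $-2903693540$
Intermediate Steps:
$\left(32353 + 44877\right) \left(-25159 - 12439\right) = 77230 \left(-25159 - 12439\right) = 77230 \left(-37598\right) = -2903693540$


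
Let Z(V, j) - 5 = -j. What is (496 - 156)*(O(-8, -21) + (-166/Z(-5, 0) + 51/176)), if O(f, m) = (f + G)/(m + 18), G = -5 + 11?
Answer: -1447091/132 ≈ -10963.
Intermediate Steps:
G = 6
Z(V, j) = 5 - j
O(f, m) = (6 + f)/(18 + m) (O(f, m) = (f + 6)/(m + 18) = (6 + f)/(18 + m))
(496 - 156)*(O(-8, -21) + (-166/Z(-5, 0) + 51/176)) = (496 - 156)*((6 - 8)/(18 - 21) + (-166/(5 - 1*0) + 51/176)) = 340*(-2/(-3) + (-166/(5 + 0) + 51*(1/176))) = 340*(-⅓*(-2) + (-166/5 + 51/176)) = 340*(⅔ + (-166*⅕ + 51/176)) = 340*(⅔ + (-166/5 + 51/176)) = 340*(⅔ - 28961/880) = 340*(-85123/2640) = -1447091/132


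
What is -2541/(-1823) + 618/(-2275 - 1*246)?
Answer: 5279247/4595783 ≈ 1.1487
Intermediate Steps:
-2541/(-1823) + 618/(-2275 - 1*246) = -2541*(-1/1823) + 618/(-2275 - 246) = 2541/1823 + 618/(-2521) = 2541/1823 + 618*(-1/2521) = 2541/1823 - 618/2521 = 5279247/4595783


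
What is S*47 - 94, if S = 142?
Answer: 6580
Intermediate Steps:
S*47 - 94 = 142*47 - 94 = 6674 - 94 = 6580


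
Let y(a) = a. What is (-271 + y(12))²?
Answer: 67081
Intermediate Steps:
(-271 + y(12))² = (-271 + 12)² = (-259)² = 67081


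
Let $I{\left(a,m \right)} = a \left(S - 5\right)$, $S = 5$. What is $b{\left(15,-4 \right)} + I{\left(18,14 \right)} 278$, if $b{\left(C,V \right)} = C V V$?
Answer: $240$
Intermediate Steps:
$I{\left(a,m \right)} = 0$ ($I{\left(a,m \right)} = a \left(5 - 5\right) = a 0 = 0$)
$b{\left(C,V \right)} = C V^{2}$
$b{\left(15,-4 \right)} + I{\left(18,14 \right)} 278 = 15 \left(-4\right)^{2} + 0 \cdot 278 = 15 \cdot 16 + 0 = 240 + 0 = 240$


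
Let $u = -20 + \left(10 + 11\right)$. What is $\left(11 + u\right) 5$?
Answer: $60$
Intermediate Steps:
$u = 1$ ($u = -20 + 21 = 1$)
$\left(11 + u\right) 5 = \left(11 + 1\right) 5 = 12 \cdot 5 = 60$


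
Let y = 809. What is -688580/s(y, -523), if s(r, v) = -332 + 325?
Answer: 688580/7 ≈ 98369.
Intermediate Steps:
s(r, v) = -7
-688580/s(y, -523) = -688580/(-7) = -688580*(-⅐) = 688580/7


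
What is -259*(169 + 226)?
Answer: -102305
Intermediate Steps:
-259*(169 + 226) = -259*395 = -102305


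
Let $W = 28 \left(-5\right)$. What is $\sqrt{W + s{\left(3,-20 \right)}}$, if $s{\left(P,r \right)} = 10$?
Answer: $i \sqrt{130} \approx 11.402 i$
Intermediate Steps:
$W = -140$
$\sqrt{W + s{\left(3,-20 \right)}} = \sqrt{-140 + 10} = \sqrt{-130} = i \sqrt{130}$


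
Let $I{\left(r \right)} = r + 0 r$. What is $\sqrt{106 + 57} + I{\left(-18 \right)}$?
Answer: $-18 + \sqrt{163} \approx -5.2329$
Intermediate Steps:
$I{\left(r \right)} = r$ ($I{\left(r \right)} = r + 0 = r$)
$\sqrt{106 + 57} + I{\left(-18 \right)} = \sqrt{106 + 57} - 18 = \sqrt{163} - 18 = -18 + \sqrt{163}$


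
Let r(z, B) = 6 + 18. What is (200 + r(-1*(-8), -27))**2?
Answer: 50176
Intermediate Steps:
r(z, B) = 24
(200 + r(-1*(-8), -27))**2 = (200 + 24)**2 = 224**2 = 50176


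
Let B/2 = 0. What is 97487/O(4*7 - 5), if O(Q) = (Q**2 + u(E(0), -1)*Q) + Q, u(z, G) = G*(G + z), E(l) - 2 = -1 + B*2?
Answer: 97487/552 ≈ 176.61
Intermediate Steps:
B = 0 (B = 2*0 = 0)
E(l) = 1 (E(l) = 2 + (-1 + 0*2) = 2 + (-1 + 0) = 2 - 1 = 1)
O(Q) = Q + Q**2 (O(Q) = (Q**2 + (-(-1 + 1))*Q) + Q = (Q**2 + (-1*0)*Q) + Q = (Q**2 + 0*Q) + Q = (Q**2 + 0) + Q = Q**2 + Q = Q + Q**2)
97487/O(4*7 - 5) = 97487/(((4*7 - 5)*(1 + (4*7 - 5)))) = 97487/(((28 - 5)*(1 + (28 - 5)))) = 97487/((23*(1 + 23))) = 97487/((23*24)) = 97487/552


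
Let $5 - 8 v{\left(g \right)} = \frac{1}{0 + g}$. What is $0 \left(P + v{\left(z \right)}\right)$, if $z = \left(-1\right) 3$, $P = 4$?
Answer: $0$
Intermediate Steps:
$z = -3$
$v{\left(g \right)} = \frac{5}{8} - \frac{1}{8 g}$ ($v{\left(g \right)} = \frac{5}{8} - \frac{1}{8 \left(0 + g\right)} = \frac{5}{8} - \frac{1}{8 g}$)
$0 \left(P + v{\left(z \right)}\right) = 0 \left(4 + \frac{-1 + 5 \left(-3\right)}{8 \left(-3\right)}\right) = 0 \left(4 + \frac{1}{8} \left(- \frac{1}{3}\right) \left(-1 - 15\right)\right) = 0 \left(4 + \frac{1}{8} \left(- \frac{1}{3}\right) \left(-16\right)\right) = 0 \left(4 + \frac{2}{3}\right) = 0 \cdot \frac{14}{3} = 0$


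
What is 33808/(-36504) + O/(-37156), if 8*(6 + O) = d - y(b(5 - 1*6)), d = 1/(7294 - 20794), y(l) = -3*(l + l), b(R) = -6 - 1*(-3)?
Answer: -627934444831/678171312000 ≈ -0.92592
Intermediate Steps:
b(R) = -3 (b(R) = -6 + 3 = -3)
y(l) = -6*l
d = -1/13500 (d = 1/(-13500) = -1/13500 ≈ -7.4074e-5)
O = -891001/108000 (O = -6 + (-1/13500 - (-6)*(-3))/8 = -6 + (-1/13500 - 1*18)/8 = -6 + (-1/13500 - 18)/8 = -6 + (⅛)*(-243001/13500) = -6 - 243001/108000 = -891001/108000 ≈ -8.2500)
33808/(-36504) + O/(-37156) = 33808/(-36504) - 891001/108000/(-37156) = 33808*(-1/36504) - 891001/108000*(-1/37156) = -4226/4563 + 891001/4012848000 = -627934444831/678171312000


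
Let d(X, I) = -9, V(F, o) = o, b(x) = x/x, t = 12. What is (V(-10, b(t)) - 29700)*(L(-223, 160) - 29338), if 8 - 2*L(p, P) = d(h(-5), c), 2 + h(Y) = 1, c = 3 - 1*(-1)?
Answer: 1742113641/2 ≈ 8.7106e+8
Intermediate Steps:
c = 4 (c = 3 + 1 = 4)
h(Y) = -1 (h(Y) = -2 + 1 = -1)
b(x) = 1
L(p, P) = 17/2 (L(p, P) = 4 - ½*(-9) = 4 + 9/2 = 17/2)
(V(-10, b(t)) - 29700)*(L(-223, 160) - 29338) = (1 - 29700)*(17/2 - 29338) = -29699*(-58659/2) = 1742113641/2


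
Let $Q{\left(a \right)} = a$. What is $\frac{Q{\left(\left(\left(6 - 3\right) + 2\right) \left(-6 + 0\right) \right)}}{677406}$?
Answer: $- \frac{5}{112901} \approx -4.4287 \cdot 10^{-5}$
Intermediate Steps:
$\frac{Q{\left(\left(\left(6 - 3\right) + 2\right) \left(-6 + 0\right) \right)}}{677406} = \frac{\left(\left(6 - 3\right) + 2\right) \left(-6 + 0\right)}{677406} = \left(3 + 2\right) \left(-6\right) \frac{1}{677406} = 5 \left(-6\right) \frac{1}{677406} = \left(-30\right) \frac{1}{677406} = - \frac{5}{112901}$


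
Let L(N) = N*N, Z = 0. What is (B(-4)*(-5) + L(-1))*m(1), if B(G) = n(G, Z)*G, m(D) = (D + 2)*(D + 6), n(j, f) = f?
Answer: 21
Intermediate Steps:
L(N) = N**2
m(D) = (2 + D)*(6 + D)
B(G) = 0 (B(G) = 0*G = 0)
(B(-4)*(-5) + L(-1))*m(1) = (0*(-5) + (-1)**2)*(12 + 1**2 + 8*1) = (0 + 1)*(12 + 1 + 8) = 1*21 = 21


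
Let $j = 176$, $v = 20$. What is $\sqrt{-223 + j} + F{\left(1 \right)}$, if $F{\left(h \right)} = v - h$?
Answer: $19 + i \sqrt{47} \approx 19.0 + 6.8557 i$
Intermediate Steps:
$F{\left(h \right)} = 20 - h$
$\sqrt{-223 + j} + F{\left(1 \right)} = \sqrt{-223 + 176} + \left(20 - 1\right) = \sqrt{-47} + \left(20 - 1\right) = i \sqrt{47} + 19 = 19 + i \sqrt{47}$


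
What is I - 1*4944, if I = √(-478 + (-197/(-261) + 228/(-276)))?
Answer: -4944 + I*√1914197954/2001 ≈ -4944.0 + 21.865*I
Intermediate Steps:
I = I*√1914197954/2001 (I = √(-478 + (-197*(-1/261) + 228*(-1/276))) = √(-478 + (197/261 - 19/23)) = √(-478 - 428/6003) = √(-2869862/6003) = I*√1914197954/2001 ≈ 21.865*I)
I - 1*4944 = I*√1914197954/2001 - 1*4944 = I*√1914197954/2001 - 4944 = -4944 + I*√1914197954/2001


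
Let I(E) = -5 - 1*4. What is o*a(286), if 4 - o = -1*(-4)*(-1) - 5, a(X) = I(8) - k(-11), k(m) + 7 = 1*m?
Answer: 117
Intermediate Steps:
k(m) = -7 + m (k(m) = -7 + 1*m = -7 + m)
I(E) = -9 (I(E) = -5 - 4 = -9)
a(X) = 9 (a(X) = -9 - (-7 - 11) = -9 - 1*(-18) = -9 + 18 = 9)
o = 13 (o = 4 - (-1*(-4)*(-1) - 5) = 4 - (4*(-1) - 5) = 4 - (-4 - 5) = 4 - 1*(-9) = 4 + 9 = 13)
o*a(286) = 13*9 = 117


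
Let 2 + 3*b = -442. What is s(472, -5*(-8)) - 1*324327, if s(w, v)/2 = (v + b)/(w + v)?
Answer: -20756955/64 ≈ -3.2433e+5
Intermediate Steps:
b = -148 (b = -2/3 + (1/3)*(-442) = -2/3 - 442/3 = -148)
s(w, v) = 2*(-148 + v)/(v + w) (s(w, v) = 2*((v - 148)/(w + v)) = 2*((-148 + v)/(v + w)) = 2*(-148 + v)/(v + w))
s(472, -5*(-8)) - 1*324327 = 2*(-148 - 5*(-8))/(-5*(-8) + 472) - 1*324327 = 2*(-148 + 40)/(40 + 472) - 324327 = 2*(-108)/512 - 324327 = 2*(1/512)*(-108) - 324327 = -27/64 - 324327 = -20756955/64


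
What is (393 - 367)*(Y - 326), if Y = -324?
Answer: -16900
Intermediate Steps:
(393 - 367)*(Y - 326) = (393 - 367)*(-324 - 326) = 26*(-650) = -16900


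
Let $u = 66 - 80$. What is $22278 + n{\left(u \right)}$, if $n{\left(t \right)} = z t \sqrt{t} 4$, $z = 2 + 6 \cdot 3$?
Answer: $22278 - 1120 i \sqrt{14} \approx 22278.0 - 4190.7 i$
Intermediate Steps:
$z = 20$ ($z = 2 + 18 = 20$)
$u = -14$ ($u = 66 - 80 = -14$)
$n{\left(t \right)} = 80 t^{\frac{3}{2}}$ ($n{\left(t \right)} = 20 t \sqrt{t} 4 = 20 t^{\frac{3}{2}} \cdot 4 = 80 t^{\frac{3}{2}}$)
$22278 + n{\left(u \right)} = 22278 + 80 \left(-14\right)^{\frac{3}{2}} = 22278 + 80 \left(- 14 i \sqrt{14}\right) = 22278 - 1120 i \sqrt{14}$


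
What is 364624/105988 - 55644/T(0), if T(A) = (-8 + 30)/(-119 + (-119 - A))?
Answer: 175454491808/291467 ≈ 6.0197e+5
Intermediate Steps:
T(A) = 22/(-238 - A)
364624/105988 - 55644/T(0) = 364624/105988 - 55644/((-22/(238 + 0))) = 364624*(1/105988) - 55644/((-22/238)) = 91156/26497 - 55644/((-22*1/238)) = 91156/26497 - 55644/(-11/119) = 91156/26497 - 55644*(-119/11) = 91156/26497 + 6621636/11 = 175454491808/291467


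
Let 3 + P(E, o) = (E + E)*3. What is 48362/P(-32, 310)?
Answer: -48362/195 ≈ -248.01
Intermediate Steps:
P(E, o) = -3 + 6*E (P(E, o) = -3 + (E + E)*3 = -3 + (2*E)*3 = -3 + 6*E)
48362/P(-32, 310) = 48362/(-3 + 6*(-32)) = 48362/(-3 - 192) = 48362/(-195) = 48362*(-1/195) = -48362/195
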